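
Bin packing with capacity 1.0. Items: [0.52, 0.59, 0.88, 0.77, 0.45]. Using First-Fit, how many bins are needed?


Place items sequentially using First-Fit:
  Item 0.52 -> new Bin 1
  Item 0.59 -> new Bin 2
  Item 0.88 -> new Bin 3
  Item 0.77 -> new Bin 4
  Item 0.45 -> Bin 1 (now 0.97)
Total bins used = 4

4


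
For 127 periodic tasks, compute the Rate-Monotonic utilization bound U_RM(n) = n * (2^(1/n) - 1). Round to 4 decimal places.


Compute 2^(1/127) = 1.0054727730
Subtract 1: 1.0054727730 - 1 = 0.0054727730
Multiply by n: 127 * 0.0054727730 = 0.6950421710
Round to 4 dp: 0.6950

0.6950


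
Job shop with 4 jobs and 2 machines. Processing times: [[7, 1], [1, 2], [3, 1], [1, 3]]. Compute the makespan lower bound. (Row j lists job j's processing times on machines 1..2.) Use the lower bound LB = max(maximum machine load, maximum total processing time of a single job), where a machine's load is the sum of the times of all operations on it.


Machine loads:
  Machine 1: 7 + 1 + 3 + 1 = 12
  Machine 2: 1 + 2 + 1 + 3 = 7
Max machine load = 12
Job totals:
  Job 1: 8
  Job 2: 3
  Job 3: 4
  Job 4: 4
Max job total = 8
Lower bound = max(12, 8) = 12

12


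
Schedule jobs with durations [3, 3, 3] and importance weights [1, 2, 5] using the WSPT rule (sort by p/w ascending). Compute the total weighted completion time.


Compute p/w ratios and sort ascending (WSPT): [(3, 5), (3, 2), (3, 1)]
Compute weighted completion times:
  Job (p=3,w=5): C=3, w*C=5*3=15
  Job (p=3,w=2): C=6, w*C=2*6=12
  Job (p=3,w=1): C=9, w*C=1*9=9
Total weighted completion time = 36

36


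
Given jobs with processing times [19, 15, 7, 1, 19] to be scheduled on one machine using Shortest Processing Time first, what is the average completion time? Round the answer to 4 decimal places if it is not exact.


Sort jobs by processing time (SPT order): [1, 7, 15, 19, 19]
Compute completion times sequentially:
  Job 1: processing = 1, completes at 1
  Job 2: processing = 7, completes at 8
  Job 3: processing = 15, completes at 23
  Job 4: processing = 19, completes at 42
  Job 5: processing = 19, completes at 61
Sum of completion times = 135
Average completion time = 135/5 = 27.0

27.0


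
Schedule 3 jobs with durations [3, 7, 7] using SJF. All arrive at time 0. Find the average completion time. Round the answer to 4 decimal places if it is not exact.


SJF order (ascending): [3, 7, 7]
Completion times:
  Job 1: burst=3, C=3
  Job 2: burst=7, C=10
  Job 3: burst=7, C=17
Average completion = 30/3 = 10.0

10.0


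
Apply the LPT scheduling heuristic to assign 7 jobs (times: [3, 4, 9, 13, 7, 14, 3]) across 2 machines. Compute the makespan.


Sort jobs in decreasing order (LPT): [14, 13, 9, 7, 4, 3, 3]
Assign each job to the least loaded machine:
  Machine 1: jobs [14, 7, 4, 3], load = 28
  Machine 2: jobs [13, 9, 3], load = 25
Makespan = max load = 28

28


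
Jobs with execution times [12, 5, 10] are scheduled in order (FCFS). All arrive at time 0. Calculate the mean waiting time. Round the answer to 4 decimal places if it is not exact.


FCFS order (as given): [12, 5, 10]
Waiting times:
  Job 1: wait = 0
  Job 2: wait = 12
  Job 3: wait = 17
Sum of waiting times = 29
Average waiting time = 29/3 = 9.6667

9.6667


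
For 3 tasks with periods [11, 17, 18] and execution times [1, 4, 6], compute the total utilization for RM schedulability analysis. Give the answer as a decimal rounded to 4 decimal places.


Compute individual utilizations (exact fractions):
  Task 1: C/T = 1/11 (approx. 0.0909)
  Task 2: C/T = 4/17 (approx. 0.2353)
  Task 3: C/T = 6/18 = 1/3 (approx. 0.3333)
Total utilization U = 1/11 + 4/17 + 1/3 = 370/561
Rounded to 4 decimal places: U = 0.6595
RM (Liu & Layland) bound for 3 tasks = 0.779763; compare with U = 370/561 (approx. 0.659537)
U <= bound, so schedulable by RM sufficient condition.

0.6595


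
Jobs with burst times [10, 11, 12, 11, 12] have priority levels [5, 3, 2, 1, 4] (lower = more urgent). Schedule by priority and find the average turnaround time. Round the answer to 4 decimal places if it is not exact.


Sort by priority (ascending = highest first):
Order: [(1, 11), (2, 12), (3, 11), (4, 12), (5, 10)]
Completion times:
  Priority 1, burst=11, C=11
  Priority 2, burst=12, C=23
  Priority 3, burst=11, C=34
  Priority 4, burst=12, C=46
  Priority 5, burst=10, C=56
Average turnaround = 170/5 = 34.0

34.0


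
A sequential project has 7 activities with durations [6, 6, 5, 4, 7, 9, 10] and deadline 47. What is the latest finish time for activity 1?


LF(activity 1) = deadline - sum of successor durations
Successors: activities 2 through 7 with durations [6, 5, 4, 7, 9, 10]
Sum of successor durations = 41
LF = 47 - 41 = 6

6


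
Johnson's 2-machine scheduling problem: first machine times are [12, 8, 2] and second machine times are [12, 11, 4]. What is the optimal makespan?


Apply Johnson's rule:
  Group 1 (a <= b): [(3, 2, 4), (2, 8, 11), (1, 12, 12)]
  Group 2 (a > b): []
Optimal job order: [3, 2, 1]
Schedule:
  Job 3: M1 done at 2, M2 done at 6
  Job 2: M1 done at 10, M2 done at 21
  Job 1: M1 done at 22, M2 done at 34
Makespan = 34

34


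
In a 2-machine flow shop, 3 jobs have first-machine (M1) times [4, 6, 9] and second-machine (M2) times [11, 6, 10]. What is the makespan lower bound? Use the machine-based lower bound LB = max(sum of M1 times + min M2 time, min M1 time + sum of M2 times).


LB1 = sum(M1 times) + min(M2 times) = 19 + 6 = 25
LB2 = min(M1 times) + sum(M2 times) = 4 + 27 = 31
Lower bound = max(LB1, LB2) = max(25, 31) = 31

31


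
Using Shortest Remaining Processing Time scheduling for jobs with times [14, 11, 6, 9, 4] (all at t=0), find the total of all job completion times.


Since all jobs arrive at t=0, SRPT equals SPT ordering.
SPT order: [4, 6, 9, 11, 14]
Completion times:
  Job 1: p=4, C=4
  Job 2: p=6, C=10
  Job 3: p=9, C=19
  Job 4: p=11, C=30
  Job 5: p=14, C=44
Total completion time = 4 + 10 + 19 + 30 + 44 = 107

107


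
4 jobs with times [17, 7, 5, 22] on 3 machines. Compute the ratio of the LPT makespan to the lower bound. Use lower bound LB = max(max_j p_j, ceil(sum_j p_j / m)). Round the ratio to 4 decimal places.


LPT order: [22, 17, 7, 5]
Machine loads after assignment: [22, 17, 12]
LPT makespan = 22
Lower bound = max(max_job, ceil(total/3)) = max(22, 17) = 22
Ratio = 22 / 22 = 1.0

1.0


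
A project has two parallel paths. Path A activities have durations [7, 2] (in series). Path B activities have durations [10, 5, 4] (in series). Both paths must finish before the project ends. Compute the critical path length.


Path A total = 7 + 2 = 9
Path B total = 10 + 5 + 4 = 19
Critical path = longest path = max(9, 19) = 19

19


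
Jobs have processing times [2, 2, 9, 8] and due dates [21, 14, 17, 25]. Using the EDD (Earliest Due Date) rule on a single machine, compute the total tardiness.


Sort by due date (EDD order): [(2, 14), (9, 17), (2, 21), (8, 25)]
Compute completion times and tardiness:
  Job 1: p=2, d=14, C=2, tardiness=max(0,2-14)=0
  Job 2: p=9, d=17, C=11, tardiness=max(0,11-17)=0
  Job 3: p=2, d=21, C=13, tardiness=max(0,13-21)=0
  Job 4: p=8, d=25, C=21, tardiness=max(0,21-25)=0
Total tardiness = 0

0


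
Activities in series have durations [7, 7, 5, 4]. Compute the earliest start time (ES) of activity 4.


Activity 4 starts after activities 1 through 3 complete.
Predecessor durations: [7, 7, 5]
ES = 7 + 7 + 5 = 19

19


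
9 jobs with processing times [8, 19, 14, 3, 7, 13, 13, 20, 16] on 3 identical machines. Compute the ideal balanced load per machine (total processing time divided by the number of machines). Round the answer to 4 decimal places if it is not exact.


Total processing time = 8 + 19 + 14 + 3 + 7 + 13 + 13 + 20 + 16 = 113
Number of machines = 3
Ideal balanced load = 113 / 3 = 37.6667

37.6667


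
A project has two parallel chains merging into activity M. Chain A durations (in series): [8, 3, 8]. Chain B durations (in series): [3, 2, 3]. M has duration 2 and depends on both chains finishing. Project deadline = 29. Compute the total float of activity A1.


Forward pass: ES(A1) = sum of predecessors on chain A = 0
EF = ES + duration = 0 + 8 = 8
Backward pass: LF(M) = deadline = 29; LS(M) = 29 - 2 = 27
LF(A1) = LS(M) - sum(successors on chain A) = 27 - 11 = 16
LS = LF - duration = 16 - 8 = 8
Total float = LS - ES = 8 - 0 = 8

8


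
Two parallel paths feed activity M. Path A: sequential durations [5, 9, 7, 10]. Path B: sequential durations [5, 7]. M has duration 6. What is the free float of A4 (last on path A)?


ES(A4) = sum of predecessors on chain A = 21
EF(A4) = ES + duration = 21 + 10 = 31
Successor of A4 is M. ES(M) = max(sum(A), sum(B)) = max(31, 12) = 31
Free float = ES(successor) - EF(current) = 31 - 31 = 0

0


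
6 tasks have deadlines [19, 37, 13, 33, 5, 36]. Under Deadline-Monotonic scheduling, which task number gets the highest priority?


Sort tasks by relative deadline (ascending):
  Task 5: deadline = 5
  Task 3: deadline = 13
  Task 1: deadline = 19
  Task 4: deadline = 33
  Task 6: deadline = 36
  Task 2: deadline = 37
Priority order (highest first): [5, 3, 1, 4, 6, 2]
Highest priority task = 5

5


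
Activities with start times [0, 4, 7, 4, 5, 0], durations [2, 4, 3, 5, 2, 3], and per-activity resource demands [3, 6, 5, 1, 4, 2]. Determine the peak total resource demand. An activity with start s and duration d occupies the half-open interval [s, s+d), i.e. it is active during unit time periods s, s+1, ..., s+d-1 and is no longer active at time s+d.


Each activity i is active on [start_i, start_i + duration_i).
Compute total resource usage per time slot:
  t=0: active resources = [3, 2], total = 5
  t=1: active resources = [3, 2], total = 5
  t=2: active resources = [2], total = 2
  t=3: active resources = [], total = 0
  t=4: active resources = [6, 1], total = 7
  t=5: active resources = [6, 1, 4], total = 11
  t=6: active resources = [6, 1, 4], total = 11
  t=7: active resources = [6, 5, 1], total = 12
  t=8: active resources = [5, 1], total = 6
  t=9: active resources = [5], total = 5
Peak resource demand = 12

12


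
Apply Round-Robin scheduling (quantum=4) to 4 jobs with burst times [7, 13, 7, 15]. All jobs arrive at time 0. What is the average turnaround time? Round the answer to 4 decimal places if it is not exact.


Time quantum = 4
Execution trace:
  J1 runs 4 units, time = 4
  J2 runs 4 units, time = 8
  J3 runs 4 units, time = 12
  J4 runs 4 units, time = 16
  J1 runs 3 units, time = 19
  J2 runs 4 units, time = 23
  J3 runs 3 units, time = 26
  J4 runs 4 units, time = 30
  J2 runs 4 units, time = 34
  J4 runs 4 units, time = 38
  J2 runs 1 units, time = 39
  J4 runs 3 units, time = 42
Finish times: [19, 39, 26, 42]
Average turnaround = 126/4 = 31.5

31.5


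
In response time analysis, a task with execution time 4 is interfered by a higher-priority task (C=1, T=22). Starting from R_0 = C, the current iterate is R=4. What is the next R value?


R_next = C + ceil(R_prev / T_hp) * C_hp
ceil(4 / 22) = ceil(0.1818) = 1
Interference = 1 * 1 = 1
R_next = 4 + 1 = 5

5


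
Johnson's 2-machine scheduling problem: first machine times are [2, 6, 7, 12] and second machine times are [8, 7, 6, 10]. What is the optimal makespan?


Apply Johnson's rule:
  Group 1 (a <= b): [(1, 2, 8), (2, 6, 7)]
  Group 2 (a > b): [(4, 12, 10), (3, 7, 6)]
Optimal job order: [1, 2, 4, 3]
Schedule:
  Job 1: M1 done at 2, M2 done at 10
  Job 2: M1 done at 8, M2 done at 17
  Job 4: M1 done at 20, M2 done at 30
  Job 3: M1 done at 27, M2 done at 36
Makespan = 36

36


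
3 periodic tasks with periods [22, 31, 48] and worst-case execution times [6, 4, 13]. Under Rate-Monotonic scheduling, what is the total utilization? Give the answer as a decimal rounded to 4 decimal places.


Compute individual utilizations (exact fractions):
  Task 1: C/T = 6/22 = 3/11 (approx. 0.2727)
  Task 2: C/T = 4/31 (approx. 0.129)
  Task 3: C/T = 13/48 (approx. 0.2708)
Total utilization U = 3/11 + 4/31 + 13/48 = 11009/16368
Rounded to 4 decimal places: U = 0.6726
RM (Liu & Layland) bound for 3 tasks = 0.779763; compare with U = 11009/16368 (approx. 0.672593)
U <= bound, so schedulable by RM sufficient condition.

0.6726


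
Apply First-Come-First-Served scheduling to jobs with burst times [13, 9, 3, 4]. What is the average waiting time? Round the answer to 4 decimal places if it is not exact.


FCFS order (as given): [13, 9, 3, 4]
Waiting times:
  Job 1: wait = 0
  Job 2: wait = 13
  Job 3: wait = 22
  Job 4: wait = 25
Sum of waiting times = 60
Average waiting time = 60/4 = 15.0

15.0


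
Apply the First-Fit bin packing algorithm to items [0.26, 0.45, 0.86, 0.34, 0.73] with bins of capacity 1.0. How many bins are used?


Place items sequentially using First-Fit:
  Item 0.26 -> new Bin 1
  Item 0.45 -> Bin 1 (now 0.71)
  Item 0.86 -> new Bin 2
  Item 0.34 -> new Bin 3
  Item 0.73 -> new Bin 4
Total bins used = 4

4


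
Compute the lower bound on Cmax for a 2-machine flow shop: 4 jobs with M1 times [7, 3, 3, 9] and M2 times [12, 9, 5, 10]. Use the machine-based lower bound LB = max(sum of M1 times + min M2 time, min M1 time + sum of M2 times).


LB1 = sum(M1 times) + min(M2 times) = 22 + 5 = 27
LB2 = min(M1 times) + sum(M2 times) = 3 + 36 = 39
Lower bound = max(LB1, LB2) = max(27, 39) = 39

39


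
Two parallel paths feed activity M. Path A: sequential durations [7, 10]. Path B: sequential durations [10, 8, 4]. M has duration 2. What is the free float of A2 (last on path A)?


ES(A2) = sum of predecessors on chain A = 7
EF(A2) = ES + duration = 7 + 10 = 17
Successor of A2 is M. ES(M) = max(sum(A), sum(B)) = max(17, 22) = 22
Free float = ES(successor) - EF(current) = 22 - 17 = 5

5


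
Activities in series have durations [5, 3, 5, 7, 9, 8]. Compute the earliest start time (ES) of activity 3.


Activity 3 starts after activities 1 through 2 complete.
Predecessor durations: [5, 3]
ES = 5 + 3 = 8

8


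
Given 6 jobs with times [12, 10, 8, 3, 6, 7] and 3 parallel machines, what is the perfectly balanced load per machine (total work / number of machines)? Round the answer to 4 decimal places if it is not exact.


Total processing time = 12 + 10 + 8 + 3 + 6 + 7 = 46
Number of machines = 3
Ideal balanced load = 46 / 3 = 15.3333

15.3333


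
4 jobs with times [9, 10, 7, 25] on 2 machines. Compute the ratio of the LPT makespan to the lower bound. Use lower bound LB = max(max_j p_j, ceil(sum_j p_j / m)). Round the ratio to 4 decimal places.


LPT order: [25, 10, 9, 7]
Machine loads after assignment: [25, 26]
LPT makespan = 26
Lower bound = max(max_job, ceil(total/2)) = max(25, 26) = 26
Ratio = 26 / 26 = 1.0

1.0


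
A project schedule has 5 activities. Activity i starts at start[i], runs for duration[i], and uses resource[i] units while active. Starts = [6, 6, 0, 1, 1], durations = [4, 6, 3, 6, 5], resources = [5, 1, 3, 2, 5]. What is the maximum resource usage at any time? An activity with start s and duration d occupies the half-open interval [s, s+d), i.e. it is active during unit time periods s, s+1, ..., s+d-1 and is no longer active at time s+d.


Each activity i is active on [start_i, start_i + duration_i).
Compute total resource usage per time slot:
  t=0: active resources = [3], total = 3
  t=1: active resources = [3, 2, 5], total = 10
  t=2: active resources = [3, 2, 5], total = 10
  t=3: active resources = [2, 5], total = 7
  t=4: active resources = [2, 5], total = 7
  t=5: active resources = [2, 5], total = 7
  t=6: active resources = [5, 1, 2], total = 8
  t=7: active resources = [5, 1], total = 6
  t=8: active resources = [5, 1], total = 6
  t=9: active resources = [5, 1], total = 6
  t=10: active resources = [1], total = 1
  t=11: active resources = [1], total = 1
Peak resource demand = 10

10


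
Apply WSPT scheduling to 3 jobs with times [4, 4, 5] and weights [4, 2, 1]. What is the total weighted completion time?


Compute p/w ratios and sort ascending (WSPT): [(4, 4), (4, 2), (5, 1)]
Compute weighted completion times:
  Job (p=4,w=4): C=4, w*C=4*4=16
  Job (p=4,w=2): C=8, w*C=2*8=16
  Job (p=5,w=1): C=13, w*C=1*13=13
Total weighted completion time = 45

45


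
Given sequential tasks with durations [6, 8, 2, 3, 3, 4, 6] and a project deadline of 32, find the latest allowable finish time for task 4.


LF(activity 4) = deadline - sum of successor durations
Successors: activities 5 through 7 with durations [3, 4, 6]
Sum of successor durations = 13
LF = 32 - 13 = 19

19


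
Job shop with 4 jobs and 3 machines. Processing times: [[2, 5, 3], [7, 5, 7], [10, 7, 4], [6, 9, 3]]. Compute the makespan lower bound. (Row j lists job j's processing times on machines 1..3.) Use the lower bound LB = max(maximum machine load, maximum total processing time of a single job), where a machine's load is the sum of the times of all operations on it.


Machine loads:
  Machine 1: 2 + 7 + 10 + 6 = 25
  Machine 2: 5 + 5 + 7 + 9 = 26
  Machine 3: 3 + 7 + 4 + 3 = 17
Max machine load = 26
Job totals:
  Job 1: 10
  Job 2: 19
  Job 3: 21
  Job 4: 18
Max job total = 21
Lower bound = max(26, 21) = 26

26


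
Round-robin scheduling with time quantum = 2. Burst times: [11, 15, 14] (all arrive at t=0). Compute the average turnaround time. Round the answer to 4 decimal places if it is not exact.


Time quantum = 2
Execution trace:
  J1 runs 2 units, time = 2
  J2 runs 2 units, time = 4
  J3 runs 2 units, time = 6
  J1 runs 2 units, time = 8
  J2 runs 2 units, time = 10
  J3 runs 2 units, time = 12
  J1 runs 2 units, time = 14
  J2 runs 2 units, time = 16
  J3 runs 2 units, time = 18
  J1 runs 2 units, time = 20
  J2 runs 2 units, time = 22
  J3 runs 2 units, time = 24
  J1 runs 2 units, time = 26
  J2 runs 2 units, time = 28
  J3 runs 2 units, time = 30
  J1 runs 1 units, time = 31
  J2 runs 2 units, time = 33
  J3 runs 2 units, time = 35
  J2 runs 2 units, time = 37
  J3 runs 2 units, time = 39
  J2 runs 1 units, time = 40
Finish times: [31, 40, 39]
Average turnaround = 110/3 = 36.6667

36.6667


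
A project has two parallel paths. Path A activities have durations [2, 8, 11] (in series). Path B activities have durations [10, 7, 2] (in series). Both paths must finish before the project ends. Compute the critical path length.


Path A total = 2 + 8 + 11 = 21
Path B total = 10 + 7 + 2 = 19
Critical path = longest path = max(21, 19) = 21

21


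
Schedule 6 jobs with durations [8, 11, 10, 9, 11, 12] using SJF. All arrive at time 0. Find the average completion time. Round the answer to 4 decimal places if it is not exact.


SJF order (ascending): [8, 9, 10, 11, 11, 12]
Completion times:
  Job 1: burst=8, C=8
  Job 2: burst=9, C=17
  Job 3: burst=10, C=27
  Job 4: burst=11, C=38
  Job 5: burst=11, C=49
  Job 6: burst=12, C=61
Average completion = 200/6 = 33.3333

33.3333


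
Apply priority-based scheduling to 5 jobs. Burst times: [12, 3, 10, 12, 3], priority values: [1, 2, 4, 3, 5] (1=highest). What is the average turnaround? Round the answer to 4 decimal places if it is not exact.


Sort by priority (ascending = highest first):
Order: [(1, 12), (2, 3), (3, 12), (4, 10), (5, 3)]
Completion times:
  Priority 1, burst=12, C=12
  Priority 2, burst=3, C=15
  Priority 3, burst=12, C=27
  Priority 4, burst=10, C=37
  Priority 5, burst=3, C=40
Average turnaround = 131/5 = 26.2

26.2


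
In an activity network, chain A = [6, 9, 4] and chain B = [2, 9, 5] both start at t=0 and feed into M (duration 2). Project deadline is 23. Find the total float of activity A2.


Forward pass: ES(A2) = sum of predecessors on chain A = 6
EF = ES + duration = 6 + 9 = 15
Backward pass: LF(M) = deadline = 23; LS(M) = 23 - 2 = 21
LF(A2) = LS(M) - sum(successors on chain A) = 21 - 4 = 17
LS = LF - duration = 17 - 9 = 8
Total float = LS - ES = 8 - 6 = 2

2


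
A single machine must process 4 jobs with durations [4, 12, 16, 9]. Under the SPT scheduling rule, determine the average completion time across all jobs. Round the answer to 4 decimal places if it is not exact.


Sort jobs by processing time (SPT order): [4, 9, 12, 16]
Compute completion times sequentially:
  Job 1: processing = 4, completes at 4
  Job 2: processing = 9, completes at 13
  Job 3: processing = 12, completes at 25
  Job 4: processing = 16, completes at 41
Sum of completion times = 83
Average completion time = 83/4 = 20.75

20.75


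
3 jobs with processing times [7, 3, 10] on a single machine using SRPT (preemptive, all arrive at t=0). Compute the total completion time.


Since all jobs arrive at t=0, SRPT equals SPT ordering.
SPT order: [3, 7, 10]
Completion times:
  Job 1: p=3, C=3
  Job 2: p=7, C=10
  Job 3: p=10, C=20
Total completion time = 3 + 10 + 20 = 33

33


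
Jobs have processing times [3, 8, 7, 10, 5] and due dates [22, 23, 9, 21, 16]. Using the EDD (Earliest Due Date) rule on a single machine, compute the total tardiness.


Sort by due date (EDD order): [(7, 9), (5, 16), (10, 21), (3, 22), (8, 23)]
Compute completion times and tardiness:
  Job 1: p=7, d=9, C=7, tardiness=max(0,7-9)=0
  Job 2: p=5, d=16, C=12, tardiness=max(0,12-16)=0
  Job 3: p=10, d=21, C=22, tardiness=max(0,22-21)=1
  Job 4: p=3, d=22, C=25, tardiness=max(0,25-22)=3
  Job 5: p=8, d=23, C=33, tardiness=max(0,33-23)=10
Total tardiness = 14

14


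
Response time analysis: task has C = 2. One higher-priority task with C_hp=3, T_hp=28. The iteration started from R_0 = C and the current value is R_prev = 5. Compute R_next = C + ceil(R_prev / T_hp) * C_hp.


R_next = C + ceil(R_prev / T_hp) * C_hp
ceil(5 / 28) = ceil(0.1786) = 1
Interference = 1 * 3 = 3
R_next = 2 + 3 = 5
R_next = R_prev, so the iteration has converged (response time = 5).

5


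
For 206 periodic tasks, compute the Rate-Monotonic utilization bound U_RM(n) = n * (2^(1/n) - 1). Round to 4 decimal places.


Compute 2^(1/206) = 1.0033704594
Subtract 1: 1.0033704594 - 1 = 0.0033704594
Multiply by n: 206 * 0.0033704594 = 0.6943146364
Round to 4 dp: 0.6943

0.6943


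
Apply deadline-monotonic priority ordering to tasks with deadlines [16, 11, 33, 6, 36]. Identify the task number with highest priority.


Sort tasks by relative deadline (ascending):
  Task 4: deadline = 6
  Task 2: deadline = 11
  Task 1: deadline = 16
  Task 3: deadline = 33
  Task 5: deadline = 36
Priority order (highest first): [4, 2, 1, 3, 5]
Highest priority task = 4

4


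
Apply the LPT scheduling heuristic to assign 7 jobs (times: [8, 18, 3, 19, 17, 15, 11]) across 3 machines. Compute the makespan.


Sort jobs in decreasing order (LPT): [19, 18, 17, 15, 11, 8, 3]
Assign each job to the least loaded machine:
  Machine 1: jobs [19, 8, 3], load = 30
  Machine 2: jobs [18, 11], load = 29
  Machine 3: jobs [17, 15], load = 32
Makespan = max load = 32

32


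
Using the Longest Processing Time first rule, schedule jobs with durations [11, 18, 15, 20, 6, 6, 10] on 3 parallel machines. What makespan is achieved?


Sort jobs in decreasing order (LPT): [20, 18, 15, 11, 10, 6, 6]
Assign each job to the least loaded machine:
  Machine 1: jobs [20, 6, 6], load = 32
  Machine 2: jobs [18, 10], load = 28
  Machine 3: jobs [15, 11], load = 26
Makespan = max load = 32

32


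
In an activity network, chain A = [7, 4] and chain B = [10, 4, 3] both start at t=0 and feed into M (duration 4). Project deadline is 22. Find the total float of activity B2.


Forward pass: ES(B2) = sum of predecessors on chain B = 10
EF = ES + duration = 10 + 4 = 14
Backward pass: LF(M) = deadline = 22; LS(M) = 22 - 4 = 18
LF(B2) = LS(M) - sum(successors on chain B) = 18 - 3 = 15
LS = LF - duration = 15 - 4 = 11
Total float = LS - ES = 11 - 10 = 1

1


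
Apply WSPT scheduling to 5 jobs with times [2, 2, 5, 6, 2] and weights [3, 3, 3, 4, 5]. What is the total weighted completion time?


Compute p/w ratios and sort ascending (WSPT): [(2, 5), (2, 3), (2, 3), (6, 4), (5, 3)]
Compute weighted completion times:
  Job (p=2,w=5): C=2, w*C=5*2=10
  Job (p=2,w=3): C=4, w*C=3*4=12
  Job (p=2,w=3): C=6, w*C=3*6=18
  Job (p=6,w=4): C=12, w*C=4*12=48
  Job (p=5,w=3): C=17, w*C=3*17=51
Total weighted completion time = 139

139


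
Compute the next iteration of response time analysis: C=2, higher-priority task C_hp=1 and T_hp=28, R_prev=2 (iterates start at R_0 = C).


R_next = C + ceil(R_prev / T_hp) * C_hp
ceil(2 / 28) = ceil(0.0714) = 1
Interference = 1 * 1 = 1
R_next = 2 + 1 = 3

3


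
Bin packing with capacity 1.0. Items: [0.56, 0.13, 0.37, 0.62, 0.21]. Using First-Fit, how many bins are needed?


Place items sequentially using First-Fit:
  Item 0.56 -> new Bin 1
  Item 0.13 -> Bin 1 (now 0.69)
  Item 0.37 -> new Bin 2
  Item 0.62 -> Bin 2 (now 0.99)
  Item 0.21 -> Bin 1 (now 0.9)
Total bins used = 2

2


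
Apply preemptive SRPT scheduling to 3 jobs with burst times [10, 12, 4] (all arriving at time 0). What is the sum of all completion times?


Since all jobs arrive at t=0, SRPT equals SPT ordering.
SPT order: [4, 10, 12]
Completion times:
  Job 1: p=4, C=4
  Job 2: p=10, C=14
  Job 3: p=12, C=26
Total completion time = 4 + 14 + 26 = 44

44


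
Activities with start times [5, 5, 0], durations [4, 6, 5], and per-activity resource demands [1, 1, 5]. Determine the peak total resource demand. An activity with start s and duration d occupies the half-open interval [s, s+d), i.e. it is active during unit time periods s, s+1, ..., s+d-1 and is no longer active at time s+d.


Each activity i is active on [start_i, start_i + duration_i).
Compute total resource usage per time slot:
  t=0: active resources = [5], total = 5
  t=1: active resources = [5], total = 5
  t=2: active resources = [5], total = 5
  t=3: active resources = [5], total = 5
  t=4: active resources = [5], total = 5
  t=5: active resources = [1, 1], total = 2
  t=6: active resources = [1, 1], total = 2
  t=7: active resources = [1, 1], total = 2
  t=8: active resources = [1, 1], total = 2
  t=9: active resources = [1], total = 1
  t=10: active resources = [1], total = 1
Peak resource demand = 5

5


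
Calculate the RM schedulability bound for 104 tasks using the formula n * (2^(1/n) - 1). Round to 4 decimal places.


Compute 2^(1/104) = 1.0066871365
Subtract 1: 1.0066871365 - 1 = 0.0066871365
Multiply by n: 104 * 0.0066871365 = 0.6954621960
Round to 4 dp: 0.6955

0.6955


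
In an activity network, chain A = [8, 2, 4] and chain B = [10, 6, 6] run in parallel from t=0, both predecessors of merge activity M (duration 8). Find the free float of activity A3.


ES(A3) = sum of predecessors on chain A = 10
EF(A3) = ES + duration = 10 + 4 = 14
Successor of A3 is M. ES(M) = max(sum(A), sum(B)) = max(14, 22) = 22
Free float = ES(successor) - EF(current) = 22 - 14 = 8

8


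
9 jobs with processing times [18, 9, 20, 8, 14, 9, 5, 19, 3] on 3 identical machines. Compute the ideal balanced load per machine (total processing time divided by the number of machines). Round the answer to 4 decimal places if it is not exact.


Total processing time = 18 + 9 + 20 + 8 + 14 + 9 + 5 + 19 + 3 = 105
Number of machines = 3
Ideal balanced load = 105 / 3 = 35.0

35.0


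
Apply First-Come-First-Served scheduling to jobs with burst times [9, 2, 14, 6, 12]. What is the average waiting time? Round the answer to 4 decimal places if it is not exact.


FCFS order (as given): [9, 2, 14, 6, 12]
Waiting times:
  Job 1: wait = 0
  Job 2: wait = 9
  Job 3: wait = 11
  Job 4: wait = 25
  Job 5: wait = 31
Sum of waiting times = 76
Average waiting time = 76/5 = 15.2

15.2


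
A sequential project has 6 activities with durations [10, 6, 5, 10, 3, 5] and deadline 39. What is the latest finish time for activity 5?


LF(activity 5) = deadline - sum of successor durations
Successors: activities 6 through 6 with durations [5]
Sum of successor durations = 5
LF = 39 - 5 = 34

34


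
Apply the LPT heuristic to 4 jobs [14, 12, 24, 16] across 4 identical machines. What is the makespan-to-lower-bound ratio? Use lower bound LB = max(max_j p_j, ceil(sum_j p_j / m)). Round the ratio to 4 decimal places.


LPT order: [24, 16, 14, 12]
Machine loads after assignment: [24, 16, 14, 12]
LPT makespan = 24
Lower bound = max(max_job, ceil(total/4)) = max(24, 17) = 24
Ratio = 24 / 24 = 1.0

1.0


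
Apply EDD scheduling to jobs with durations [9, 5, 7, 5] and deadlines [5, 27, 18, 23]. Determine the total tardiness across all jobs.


Sort by due date (EDD order): [(9, 5), (7, 18), (5, 23), (5, 27)]
Compute completion times and tardiness:
  Job 1: p=9, d=5, C=9, tardiness=max(0,9-5)=4
  Job 2: p=7, d=18, C=16, tardiness=max(0,16-18)=0
  Job 3: p=5, d=23, C=21, tardiness=max(0,21-23)=0
  Job 4: p=5, d=27, C=26, tardiness=max(0,26-27)=0
Total tardiness = 4

4


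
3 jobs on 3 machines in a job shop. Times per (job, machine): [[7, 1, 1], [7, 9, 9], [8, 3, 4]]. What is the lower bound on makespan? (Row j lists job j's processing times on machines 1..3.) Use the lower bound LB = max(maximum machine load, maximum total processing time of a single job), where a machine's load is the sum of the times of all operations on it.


Machine loads:
  Machine 1: 7 + 7 + 8 = 22
  Machine 2: 1 + 9 + 3 = 13
  Machine 3: 1 + 9 + 4 = 14
Max machine load = 22
Job totals:
  Job 1: 9
  Job 2: 25
  Job 3: 15
Max job total = 25
Lower bound = max(22, 25) = 25

25


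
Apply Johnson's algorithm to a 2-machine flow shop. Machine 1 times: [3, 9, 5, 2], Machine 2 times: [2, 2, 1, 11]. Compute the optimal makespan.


Apply Johnson's rule:
  Group 1 (a <= b): [(4, 2, 11)]
  Group 2 (a > b): [(1, 3, 2), (2, 9, 2), (3, 5, 1)]
Optimal job order: [4, 1, 2, 3]
Schedule:
  Job 4: M1 done at 2, M2 done at 13
  Job 1: M1 done at 5, M2 done at 15
  Job 2: M1 done at 14, M2 done at 17
  Job 3: M1 done at 19, M2 done at 20
Makespan = 20

20


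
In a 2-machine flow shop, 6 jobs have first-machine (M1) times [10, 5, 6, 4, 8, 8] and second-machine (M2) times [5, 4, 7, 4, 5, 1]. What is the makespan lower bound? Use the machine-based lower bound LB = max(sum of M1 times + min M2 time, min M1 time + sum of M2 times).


LB1 = sum(M1 times) + min(M2 times) = 41 + 1 = 42
LB2 = min(M1 times) + sum(M2 times) = 4 + 26 = 30
Lower bound = max(LB1, LB2) = max(42, 30) = 42

42


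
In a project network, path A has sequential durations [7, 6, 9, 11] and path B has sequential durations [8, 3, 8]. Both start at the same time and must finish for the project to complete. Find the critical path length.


Path A total = 7 + 6 + 9 + 11 = 33
Path B total = 8 + 3 + 8 = 19
Critical path = longest path = max(33, 19) = 33

33


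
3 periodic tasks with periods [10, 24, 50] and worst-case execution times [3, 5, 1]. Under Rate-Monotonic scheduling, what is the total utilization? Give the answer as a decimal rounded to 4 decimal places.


Compute individual utilizations (exact fractions):
  Task 1: C/T = 3/10 (approx. 0.3)
  Task 2: C/T = 5/24 (approx. 0.2083)
  Task 3: C/T = 1/50 (approx. 0.02)
Total utilization U = 3/10 + 5/24 + 1/50 = 317/600
Rounded to 4 decimal places: U = 0.5283
RM (Liu & Layland) bound for 3 tasks = 0.779763; compare with U = 317/600 (approx. 0.528333)
U <= bound, so schedulable by RM sufficient condition.

0.5283


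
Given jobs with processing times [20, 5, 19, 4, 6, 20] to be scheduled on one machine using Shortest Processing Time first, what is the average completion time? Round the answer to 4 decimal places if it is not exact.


Sort jobs by processing time (SPT order): [4, 5, 6, 19, 20, 20]
Compute completion times sequentially:
  Job 1: processing = 4, completes at 4
  Job 2: processing = 5, completes at 9
  Job 3: processing = 6, completes at 15
  Job 4: processing = 19, completes at 34
  Job 5: processing = 20, completes at 54
  Job 6: processing = 20, completes at 74
Sum of completion times = 190
Average completion time = 190/6 = 31.6667

31.6667


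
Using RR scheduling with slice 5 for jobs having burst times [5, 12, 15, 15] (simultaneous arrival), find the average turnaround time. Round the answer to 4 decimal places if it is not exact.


Time quantum = 5
Execution trace:
  J1 runs 5 units, time = 5
  J2 runs 5 units, time = 10
  J3 runs 5 units, time = 15
  J4 runs 5 units, time = 20
  J2 runs 5 units, time = 25
  J3 runs 5 units, time = 30
  J4 runs 5 units, time = 35
  J2 runs 2 units, time = 37
  J3 runs 5 units, time = 42
  J4 runs 5 units, time = 47
Finish times: [5, 37, 42, 47]
Average turnaround = 131/4 = 32.75

32.75


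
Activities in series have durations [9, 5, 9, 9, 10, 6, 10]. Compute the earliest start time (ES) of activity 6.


Activity 6 starts after activities 1 through 5 complete.
Predecessor durations: [9, 5, 9, 9, 10]
ES = 9 + 5 + 9 + 9 + 10 = 42

42


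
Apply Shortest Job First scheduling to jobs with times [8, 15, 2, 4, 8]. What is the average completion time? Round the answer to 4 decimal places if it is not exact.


SJF order (ascending): [2, 4, 8, 8, 15]
Completion times:
  Job 1: burst=2, C=2
  Job 2: burst=4, C=6
  Job 3: burst=8, C=14
  Job 4: burst=8, C=22
  Job 5: burst=15, C=37
Average completion = 81/5 = 16.2

16.2


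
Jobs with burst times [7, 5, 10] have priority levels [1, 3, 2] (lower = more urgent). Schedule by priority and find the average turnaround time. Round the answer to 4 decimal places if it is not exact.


Sort by priority (ascending = highest first):
Order: [(1, 7), (2, 10), (3, 5)]
Completion times:
  Priority 1, burst=7, C=7
  Priority 2, burst=10, C=17
  Priority 3, burst=5, C=22
Average turnaround = 46/3 = 15.3333

15.3333


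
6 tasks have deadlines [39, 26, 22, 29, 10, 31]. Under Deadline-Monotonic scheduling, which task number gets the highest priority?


Sort tasks by relative deadline (ascending):
  Task 5: deadline = 10
  Task 3: deadline = 22
  Task 2: deadline = 26
  Task 4: deadline = 29
  Task 6: deadline = 31
  Task 1: deadline = 39
Priority order (highest first): [5, 3, 2, 4, 6, 1]
Highest priority task = 5

5


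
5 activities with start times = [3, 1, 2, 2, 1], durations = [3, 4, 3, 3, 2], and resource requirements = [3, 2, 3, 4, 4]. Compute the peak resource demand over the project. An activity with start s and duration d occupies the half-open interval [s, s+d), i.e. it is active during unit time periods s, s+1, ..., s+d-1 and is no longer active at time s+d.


Each activity i is active on [start_i, start_i + duration_i).
Compute total resource usage per time slot:
  t=0: active resources = [], total = 0
  t=1: active resources = [2, 4], total = 6
  t=2: active resources = [2, 3, 4, 4], total = 13
  t=3: active resources = [3, 2, 3, 4], total = 12
  t=4: active resources = [3, 2, 3, 4], total = 12
  t=5: active resources = [3], total = 3
Peak resource demand = 13

13


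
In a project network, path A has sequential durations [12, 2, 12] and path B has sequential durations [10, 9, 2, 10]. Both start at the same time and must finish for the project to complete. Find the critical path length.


Path A total = 12 + 2 + 12 = 26
Path B total = 10 + 9 + 2 + 10 = 31
Critical path = longest path = max(26, 31) = 31

31


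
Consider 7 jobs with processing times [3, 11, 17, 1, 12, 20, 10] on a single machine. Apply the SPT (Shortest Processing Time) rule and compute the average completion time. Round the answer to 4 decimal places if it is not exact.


Sort jobs by processing time (SPT order): [1, 3, 10, 11, 12, 17, 20]
Compute completion times sequentially:
  Job 1: processing = 1, completes at 1
  Job 2: processing = 3, completes at 4
  Job 3: processing = 10, completes at 14
  Job 4: processing = 11, completes at 25
  Job 5: processing = 12, completes at 37
  Job 6: processing = 17, completes at 54
  Job 7: processing = 20, completes at 74
Sum of completion times = 209
Average completion time = 209/7 = 29.8571

29.8571


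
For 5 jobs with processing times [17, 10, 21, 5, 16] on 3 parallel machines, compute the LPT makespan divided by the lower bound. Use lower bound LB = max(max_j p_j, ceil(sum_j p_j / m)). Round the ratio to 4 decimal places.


LPT order: [21, 17, 16, 10, 5]
Machine loads after assignment: [21, 22, 26]
LPT makespan = 26
Lower bound = max(max_job, ceil(total/3)) = max(21, 23) = 23
Ratio = 26 / 23 = 1.1304

1.1304


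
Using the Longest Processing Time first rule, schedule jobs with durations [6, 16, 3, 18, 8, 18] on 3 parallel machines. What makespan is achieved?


Sort jobs in decreasing order (LPT): [18, 18, 16, 8, 6, 3]
Assign each job to the least loaded machine:
  Machine 1: jobs [18, 6], load = 24
  Machine 2: jobs [18, 3], load = 21
  Machine 3: jobs [16, 8], load = 24
Makespan = max load = 24

24


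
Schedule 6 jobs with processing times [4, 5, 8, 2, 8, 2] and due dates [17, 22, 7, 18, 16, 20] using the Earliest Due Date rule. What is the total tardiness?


Sort by due date (EDD order): [(8, 7), (8, 16), (4, 17), (2, 18), (2, 20), (5, 22)]
Compute completion times and tardiness:
  Job 1: p=8, d=7, C=8, tardiness=max(0,8-7)=1
  Job 2: p=8, d=16, C=16, tardiness=max(0,16-16)=0
  Job 3: p=4, d=17, C=20, tardiness=max(0,20-17)=3
  Job 4: p=2, d=18, C=22, tardiness=max(0,22-18)=4
  Job 5: p=2, d=20, C=24, tardiness=max(0,24-20)=4
  Job 6: p=5, d=22, C=29, tardiness=max(0,29-22)=7
Total tardiness = 19

19


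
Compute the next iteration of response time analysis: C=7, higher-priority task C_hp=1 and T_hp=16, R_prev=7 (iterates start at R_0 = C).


R_next = C + ceil(R_prev / T_hp) * C_hp
ceil(7 / 16) = ceil(0.4375) = 1
Interference = 1 * 1 = 1
R_next = 7 + 1 = 8

8


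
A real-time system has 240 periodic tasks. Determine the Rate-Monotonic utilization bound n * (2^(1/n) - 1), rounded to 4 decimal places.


Compute 2^(1/240) = 1.0028922879
Subtract 1: 1.0028922879 - 1 = 0.0028922879
Multiply by n: 240 * 0.0028922879 = 0.6941490960
Round to 4 dp: 0.6941

0.6941


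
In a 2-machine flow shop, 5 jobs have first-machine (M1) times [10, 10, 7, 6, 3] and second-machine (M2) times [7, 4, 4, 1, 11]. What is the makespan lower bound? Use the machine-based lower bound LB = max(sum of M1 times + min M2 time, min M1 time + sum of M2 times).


LB1 = sum(M1 times) + min(M2 times) = 36 + 1 = 37
LB2 = min(M1 times) + sum(M2 times) = 3 + 27 = 30
Lower bound = max(LB1, LB2) = max(37, 30) = 37

37


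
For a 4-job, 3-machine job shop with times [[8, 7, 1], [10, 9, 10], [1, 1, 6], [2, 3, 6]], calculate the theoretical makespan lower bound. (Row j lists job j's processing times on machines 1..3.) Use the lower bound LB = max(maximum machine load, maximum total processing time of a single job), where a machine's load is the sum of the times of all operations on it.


Machine loads:
  Machine 1: 8 + 10 + 1 + 2 = 21
  Machine 2: 7 + 9 + 1 + 3 = 20
  Machine 3: 1 + 10 + 6 + 6 = 23
Max machine load = 23
Job totals:
  Job 1: 16
  Job 2: 29
  Job 3: 8
  Job 4: 11
Max job total = 29
Lower bound = max(23, 29) = 29

29


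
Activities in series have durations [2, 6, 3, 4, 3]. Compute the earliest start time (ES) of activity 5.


Activity 5 starts after activities 1 through 4 complete.
Predecessor durations: [2, 6, 3, 4]
ES = 2 + 6 + 3 + 4 = 15

15


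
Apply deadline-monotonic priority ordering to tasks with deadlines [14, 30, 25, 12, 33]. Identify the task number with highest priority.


Sort tasks by relative deadline (ascending):
  Task 4: deadline = 12
  Task 1: deadline = 14
  Task 3: deadline = 25
  Task 2: deadline = 30
  Task 5: deadline = 33
Priority order (highest first): [4, 1, 3, 2, 5]
Highest priority task = 4

4


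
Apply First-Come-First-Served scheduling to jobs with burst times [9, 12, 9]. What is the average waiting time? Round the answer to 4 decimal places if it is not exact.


FCFS order (as given): [9, 12, 9]
Waiting times:
  Job 1: wait = 0
  Job 2: wait = 9
  Job 3: wait = 21
Sum of waiting times = 30
Average waiting time = 30/3 = 10.0

10.0


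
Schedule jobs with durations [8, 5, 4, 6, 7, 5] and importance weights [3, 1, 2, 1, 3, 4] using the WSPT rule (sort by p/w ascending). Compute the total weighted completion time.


Compute p/w ratios and sort ascending (WSPT): [(5, 4), (4, 2), (7, 3), (8, 3), (5, 1), (6, 1)]
Compute weighted completion times:
  Job (p=5,w=4): C=5, w*C=4*5=20
  Job (p=4,w=2): C=9, w*C=2*9=18
  Job (p=7,w=3): C=16, w*C=3*16=48
  Job (p=8,w=3): C=24, w*C=3*24=72
  Job (p=5,w=1): C=29, w*C=1*29=29
  Job (p=6,w=1): C=35, w*C=1*35=35
Total weighted completion time = 222

222
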